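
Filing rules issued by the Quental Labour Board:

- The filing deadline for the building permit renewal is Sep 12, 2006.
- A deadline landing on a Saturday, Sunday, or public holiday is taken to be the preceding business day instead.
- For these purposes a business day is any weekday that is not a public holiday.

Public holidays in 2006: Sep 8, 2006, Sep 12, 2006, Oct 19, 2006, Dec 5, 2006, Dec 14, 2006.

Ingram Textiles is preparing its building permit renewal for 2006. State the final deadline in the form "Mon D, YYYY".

The statutory due date is Sep 12, 2006.
Sep 12, 2006 falls on a listed holiday. Rolling to the preceding business day gives Sep 11, 2006, a Monday.
So the filing is due Sep 11, 2006.

Sep 11, 2006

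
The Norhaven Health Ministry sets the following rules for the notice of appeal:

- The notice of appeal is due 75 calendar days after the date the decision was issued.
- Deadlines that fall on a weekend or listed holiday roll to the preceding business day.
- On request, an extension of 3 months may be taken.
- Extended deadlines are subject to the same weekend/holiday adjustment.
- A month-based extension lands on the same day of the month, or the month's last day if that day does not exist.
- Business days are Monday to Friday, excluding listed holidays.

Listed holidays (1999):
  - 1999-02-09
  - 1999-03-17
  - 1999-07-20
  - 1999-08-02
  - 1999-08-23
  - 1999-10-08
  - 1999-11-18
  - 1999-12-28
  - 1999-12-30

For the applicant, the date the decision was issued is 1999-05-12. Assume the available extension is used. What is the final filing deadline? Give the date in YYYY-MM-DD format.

From 1999-05-12, 75 calendar days later is 1999-07-26.
1999-07-26 falls on a Monday, which is a business day, so no adjustment is needed.
Applying the 3 months extension: 3 months after 1999-07-26 is 1999-10-26.
1999-10-26 falls on a Tuesday, which is a business day, so no adjustment is needed.
Final deadline: 1999-10-26.

1999-10-26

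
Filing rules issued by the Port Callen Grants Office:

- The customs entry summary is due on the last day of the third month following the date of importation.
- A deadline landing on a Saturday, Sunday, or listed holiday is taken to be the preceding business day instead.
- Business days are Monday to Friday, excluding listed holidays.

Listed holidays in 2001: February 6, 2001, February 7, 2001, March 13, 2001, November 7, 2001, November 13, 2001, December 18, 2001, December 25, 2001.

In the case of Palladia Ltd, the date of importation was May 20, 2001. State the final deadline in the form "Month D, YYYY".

3 months after May 20, 2001 falls in August 2001; the last day of that month is August 31, 2001.
Since August 31, 2001 is a Friday and not a holiday, the date is unchanged.
Deadline: August 31, 2001.

August 31, 2001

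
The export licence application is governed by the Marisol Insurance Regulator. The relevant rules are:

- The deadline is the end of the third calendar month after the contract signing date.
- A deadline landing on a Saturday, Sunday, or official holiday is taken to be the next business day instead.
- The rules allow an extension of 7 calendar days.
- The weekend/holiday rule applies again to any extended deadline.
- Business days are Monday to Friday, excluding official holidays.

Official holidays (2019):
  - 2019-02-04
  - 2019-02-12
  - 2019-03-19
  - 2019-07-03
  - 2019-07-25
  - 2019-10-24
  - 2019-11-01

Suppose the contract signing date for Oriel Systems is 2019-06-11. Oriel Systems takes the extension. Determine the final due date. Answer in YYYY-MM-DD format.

2019-10-07

3 months after 2019-06-11 falls in September 2019; the last day of that month is 2019-09-30.
Since 2019-09-30 is a Monday and not a holiday, the date is unchanged.
With the 7-day extension, 2019-09-30 becomes 2019-10-07.
2019-10-07 is a Monday and not a listed holiday, so it stands.
Final deadline: 2019-10-07.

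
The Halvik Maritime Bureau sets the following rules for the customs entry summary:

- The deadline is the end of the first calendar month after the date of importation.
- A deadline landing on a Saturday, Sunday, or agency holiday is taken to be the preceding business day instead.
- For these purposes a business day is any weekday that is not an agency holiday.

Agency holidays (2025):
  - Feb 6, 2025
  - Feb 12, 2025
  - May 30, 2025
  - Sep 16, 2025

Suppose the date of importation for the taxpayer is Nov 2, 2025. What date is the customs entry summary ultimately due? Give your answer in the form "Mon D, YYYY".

Dec 31, 2025

The first month after Nov 2, 2025 is December 2025, whose last day is Dec 31, 2025.
Dec 31, 2025 is a Wednesday and not a listed holiday, so it stands.
So the filing is due Dec 31, 2025.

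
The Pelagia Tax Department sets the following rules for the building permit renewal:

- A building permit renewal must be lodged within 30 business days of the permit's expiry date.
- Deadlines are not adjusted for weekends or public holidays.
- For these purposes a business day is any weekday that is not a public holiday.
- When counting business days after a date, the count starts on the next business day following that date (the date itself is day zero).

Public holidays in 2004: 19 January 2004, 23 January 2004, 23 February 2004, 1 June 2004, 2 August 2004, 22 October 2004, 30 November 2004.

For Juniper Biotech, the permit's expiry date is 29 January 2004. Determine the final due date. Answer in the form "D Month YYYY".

12 March 2004

30 business days after 29 January 2004, excluding weekends and holidays, is 12 March 2004.
12 March 2004 is a Friday; no weekend or holiday adjustment applies.
Final deadline: 12 March 2004.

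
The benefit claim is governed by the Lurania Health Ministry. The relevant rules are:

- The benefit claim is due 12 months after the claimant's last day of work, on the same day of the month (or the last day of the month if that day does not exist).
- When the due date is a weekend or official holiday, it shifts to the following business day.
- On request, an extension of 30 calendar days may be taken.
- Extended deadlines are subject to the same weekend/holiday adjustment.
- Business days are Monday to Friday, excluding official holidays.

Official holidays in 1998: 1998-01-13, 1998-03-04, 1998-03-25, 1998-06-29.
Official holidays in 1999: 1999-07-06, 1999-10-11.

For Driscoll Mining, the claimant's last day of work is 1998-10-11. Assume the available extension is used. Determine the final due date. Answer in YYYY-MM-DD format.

12 months from 1998-10-11 is 1999-10-11.
1999-10-11 is a listed holiday, so it moves to the next business day, 1999-10-12 (Tuesday).
The 30-calendar-day extension moves the deadline from 1999-10-12 to 1999-11-11.
Since 1999-11-11 is a Thursday and not a holiday, the date is unchanged.
So the filing is due 1999-11-11.

1999-11-11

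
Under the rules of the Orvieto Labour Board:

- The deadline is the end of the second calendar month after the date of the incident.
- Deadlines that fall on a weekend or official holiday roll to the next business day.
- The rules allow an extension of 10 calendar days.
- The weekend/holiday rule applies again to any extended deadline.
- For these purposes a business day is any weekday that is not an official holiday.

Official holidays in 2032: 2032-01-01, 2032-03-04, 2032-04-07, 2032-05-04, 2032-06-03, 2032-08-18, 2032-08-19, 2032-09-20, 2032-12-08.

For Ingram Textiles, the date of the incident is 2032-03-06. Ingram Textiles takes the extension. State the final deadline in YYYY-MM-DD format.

2032-06-10

The second month after 2032-03-06 is May 2032, whose last day is 2032-05-31.
2032-05-31 falls on a Monday, which is a business day, so no adjustment is needed.
Applying the 10-calendar-day extension: 2032-05-31 + 10 days = 2032-06-10.
2032-06-10 falls on a Thursday, which is a business day, so no adjustment is needed.
Deadline: 2032-06-10.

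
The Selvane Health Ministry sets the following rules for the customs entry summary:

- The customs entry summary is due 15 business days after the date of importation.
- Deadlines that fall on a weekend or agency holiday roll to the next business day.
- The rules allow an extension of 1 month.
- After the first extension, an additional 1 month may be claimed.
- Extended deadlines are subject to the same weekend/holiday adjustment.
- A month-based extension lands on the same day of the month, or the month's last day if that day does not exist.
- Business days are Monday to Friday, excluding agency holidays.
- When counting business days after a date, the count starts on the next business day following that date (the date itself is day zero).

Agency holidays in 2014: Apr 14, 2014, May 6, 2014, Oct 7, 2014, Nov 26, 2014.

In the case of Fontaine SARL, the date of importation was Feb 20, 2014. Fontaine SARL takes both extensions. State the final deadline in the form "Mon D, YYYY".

Starting the day after Feb 20, 2014 and counting 15 business days lands on Mar 13, 2014.
Mar 13, 2014 (Thursday) is already a business day.
The 1 month extension carries Mar 13, 2014 to Apr 13, 2014.
Apr 13, 2014 is a Sunday; the next business day is Apr 15, 2014 (Tuesday).
Add 1 month to Apr 15, 2014: May 15, 2014.
May 15, 2014 falls on a Thursday, which is a business day, so no adjustment is needed.
The final due date is May 15, 2014.

May 15, 2014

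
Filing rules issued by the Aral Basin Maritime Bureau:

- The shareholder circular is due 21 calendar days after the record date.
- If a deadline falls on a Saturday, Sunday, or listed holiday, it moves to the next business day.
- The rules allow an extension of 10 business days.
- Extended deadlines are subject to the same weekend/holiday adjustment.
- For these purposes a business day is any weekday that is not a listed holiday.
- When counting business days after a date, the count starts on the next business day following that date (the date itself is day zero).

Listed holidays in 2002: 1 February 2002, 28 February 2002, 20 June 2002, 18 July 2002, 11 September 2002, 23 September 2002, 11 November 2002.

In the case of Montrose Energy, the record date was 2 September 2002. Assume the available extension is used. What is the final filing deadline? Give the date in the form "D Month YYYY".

Trigger date 2 September 2002 + 21 calendar days = 23 September 2002.
Because 23 September 2002 is a listed holiday, the deadline becomes 24 September 2002 (Tuesday).
Counting 10 further business days from 24 September 2002 reaches 8 October 2002.
8 October 2002 falls on a Tuesday, which is a business day, so no adjustment is needed.
So the filing is due 8 October 2002.

8 October 2002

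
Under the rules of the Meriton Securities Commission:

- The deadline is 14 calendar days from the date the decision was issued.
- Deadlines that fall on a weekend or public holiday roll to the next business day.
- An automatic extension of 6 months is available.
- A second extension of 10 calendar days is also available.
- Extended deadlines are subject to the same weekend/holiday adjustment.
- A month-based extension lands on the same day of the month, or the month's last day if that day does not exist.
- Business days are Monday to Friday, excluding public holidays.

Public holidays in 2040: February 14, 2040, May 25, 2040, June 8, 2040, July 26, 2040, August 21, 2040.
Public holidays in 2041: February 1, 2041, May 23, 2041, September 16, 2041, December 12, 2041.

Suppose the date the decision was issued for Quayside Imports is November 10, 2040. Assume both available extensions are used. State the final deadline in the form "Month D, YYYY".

June 6, 2041

Trigger date November 10, 2040 + 14 calendar days = November 24, 2040.
November 24, 2040 is a Saturday, so it moves to the next business day, November 26, 2040 (Monday).
Add 6 months to November 26, 2040: May 26, 2041.
May 26, 2041 falls on a Sunday. Rolling to the next business day gives May 27, 2041, a Monday.
The 10-calendar-day extension moves the deadline from May 27, 2041 to June 6, 2041.
June 6, 2041 is a Thursday and not a listed holiday, so it stands.
Deadline: June 6, 2041.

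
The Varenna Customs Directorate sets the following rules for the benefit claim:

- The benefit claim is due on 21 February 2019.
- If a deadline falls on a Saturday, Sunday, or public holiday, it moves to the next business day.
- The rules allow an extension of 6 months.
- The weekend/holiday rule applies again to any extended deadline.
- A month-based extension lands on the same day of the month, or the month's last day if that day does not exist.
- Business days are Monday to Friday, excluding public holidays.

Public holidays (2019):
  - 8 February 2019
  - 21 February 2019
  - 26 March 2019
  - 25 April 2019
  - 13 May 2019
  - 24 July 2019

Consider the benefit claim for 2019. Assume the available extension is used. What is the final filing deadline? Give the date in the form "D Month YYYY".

22 August 2019

Start from the fixed due date, 21 February 2019.
21 February 2019 falls on a listed holiday. Rolling to the next business day gives 22 February 2019, a Friday.
Add 6 months to 22 February 2019: 22 August 2019.
Since 22 August 2019 is a Thursday and not a holiday, the date is unchanged.
The final due date is 22 August 2019.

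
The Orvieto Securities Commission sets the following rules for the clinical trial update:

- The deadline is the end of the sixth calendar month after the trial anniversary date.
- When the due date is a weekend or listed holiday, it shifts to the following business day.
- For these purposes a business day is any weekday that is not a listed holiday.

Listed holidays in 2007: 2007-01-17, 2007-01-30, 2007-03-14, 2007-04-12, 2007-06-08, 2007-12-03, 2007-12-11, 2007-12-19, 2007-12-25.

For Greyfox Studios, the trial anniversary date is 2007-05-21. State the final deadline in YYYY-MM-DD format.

6 months after 2007-05-21 falls in November 2007; the last day of that month is 2007-11-30.
2007-11-30 (Friday) is already a business day.
The final due date is 2007-11-30.

2007-11-30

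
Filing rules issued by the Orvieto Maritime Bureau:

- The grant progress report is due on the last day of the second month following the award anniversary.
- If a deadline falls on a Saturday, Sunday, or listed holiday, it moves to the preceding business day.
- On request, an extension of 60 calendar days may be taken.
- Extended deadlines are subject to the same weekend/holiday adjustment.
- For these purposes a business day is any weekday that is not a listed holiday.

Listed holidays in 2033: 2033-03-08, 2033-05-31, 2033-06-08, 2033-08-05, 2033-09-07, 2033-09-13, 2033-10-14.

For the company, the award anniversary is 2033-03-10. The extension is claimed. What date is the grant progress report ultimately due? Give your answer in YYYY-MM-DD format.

2 months after 2033-03-10 falls in May 2033; the last day of that month is 2033-05-31.
2033-05-31 is a listed holiday, so it moves to the preceding business day, 2033-05-30 (Monday).
The 60-calendar-day extension moves the deadline from 2033-05-30 to 2033-07-29.
2033-07-29 (Friday) is already a business day.
Final deadline: 2033-07-29.

2033-07-29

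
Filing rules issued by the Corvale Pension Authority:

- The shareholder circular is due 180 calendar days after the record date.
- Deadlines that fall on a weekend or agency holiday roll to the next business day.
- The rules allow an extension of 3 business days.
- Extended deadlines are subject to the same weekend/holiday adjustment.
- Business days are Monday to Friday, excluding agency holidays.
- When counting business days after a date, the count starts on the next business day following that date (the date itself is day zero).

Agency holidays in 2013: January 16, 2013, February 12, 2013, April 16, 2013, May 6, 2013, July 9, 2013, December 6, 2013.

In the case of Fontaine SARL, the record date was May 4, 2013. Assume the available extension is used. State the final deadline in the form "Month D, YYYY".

From May 4, 2013, 180 calendar days later is October 31, 2013.
October 31, 2013 (Thursday) is already a business day.
The 3-business-day extension runs from October 31, 2013 to November 5, 2013.
November 5, 2013 falls on a Tuesday, which is a business day, so no adjustment is needed.
So the filing is due November 5, 2013.

November 5, 2013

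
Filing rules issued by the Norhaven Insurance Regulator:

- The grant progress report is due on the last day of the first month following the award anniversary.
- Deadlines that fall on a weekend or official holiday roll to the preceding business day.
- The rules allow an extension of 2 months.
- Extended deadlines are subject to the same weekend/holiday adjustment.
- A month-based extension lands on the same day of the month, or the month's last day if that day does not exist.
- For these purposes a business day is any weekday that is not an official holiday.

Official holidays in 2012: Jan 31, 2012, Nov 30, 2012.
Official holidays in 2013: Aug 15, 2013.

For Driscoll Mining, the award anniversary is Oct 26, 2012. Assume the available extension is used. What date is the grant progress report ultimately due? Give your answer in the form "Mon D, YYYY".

The first month after Oct 26, 2012 is November 2012, whose last day is Nov 30, 2012.
Because Nov 30, 2012 is a listed holiday, the deadline becomes Nov 29, 2012 (Thursday).
The 2 months extension carries Nov 29, 2012 to Jan 29, 2013.
Jan 29, 2013 (Tuesday) is already a business day.
Final deadline: Jan 29, 2013.

Jan 29, 2013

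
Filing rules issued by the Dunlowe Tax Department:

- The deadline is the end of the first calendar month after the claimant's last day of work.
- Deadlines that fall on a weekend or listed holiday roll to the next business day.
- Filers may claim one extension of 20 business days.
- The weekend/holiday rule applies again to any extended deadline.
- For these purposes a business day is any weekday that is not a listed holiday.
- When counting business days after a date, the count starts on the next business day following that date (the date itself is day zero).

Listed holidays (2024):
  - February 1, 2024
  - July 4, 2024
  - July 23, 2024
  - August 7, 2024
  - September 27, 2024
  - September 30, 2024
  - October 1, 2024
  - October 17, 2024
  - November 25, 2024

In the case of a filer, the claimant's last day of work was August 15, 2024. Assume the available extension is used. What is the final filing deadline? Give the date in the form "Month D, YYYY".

October 31, 2024

1 month after August 15, 2024 falls in September 2024; the last day of that month is September 30, 2024.
September 30, 2024 is a listed holiday; the next business day is October 2, 2024 (Wednesday).
Applying the 20-business-day extension: 20 business days after October 2, 2024 is October 31, 2024.
October 31, 2024 falls on a Thursday, which is a business day, so no adjustment is needed.
Final deadline: October 31, 2024.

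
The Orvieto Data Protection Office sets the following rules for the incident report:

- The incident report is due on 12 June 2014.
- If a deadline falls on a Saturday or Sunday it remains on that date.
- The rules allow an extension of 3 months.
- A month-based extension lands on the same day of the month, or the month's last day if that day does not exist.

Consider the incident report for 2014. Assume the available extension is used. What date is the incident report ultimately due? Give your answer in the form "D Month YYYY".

12 September 2014

The statutory due date is 12 June 2014.
No adjustment is made for weekends or holidays, so 12 June 2014 stands.
Add 3 months to 12 June 2014: 12 September 2014.
12 September 2014 is a Friday; no weekend or holiday adjustment applies.
Final deadline: 12 September 2014.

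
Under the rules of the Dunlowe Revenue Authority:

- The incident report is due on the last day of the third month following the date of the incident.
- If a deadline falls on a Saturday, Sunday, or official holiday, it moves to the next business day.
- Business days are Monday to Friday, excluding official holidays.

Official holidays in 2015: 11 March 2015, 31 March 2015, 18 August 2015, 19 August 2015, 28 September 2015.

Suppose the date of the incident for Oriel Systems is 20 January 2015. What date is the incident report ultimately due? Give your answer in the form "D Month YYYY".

30 April 2015

3 months after 20 January 2015 is April 2015; that month ends on 30 April 2015.
30 April 2015 is a Thursday and not a listed holiday, so it stands.
Deadline: 30 April 2015.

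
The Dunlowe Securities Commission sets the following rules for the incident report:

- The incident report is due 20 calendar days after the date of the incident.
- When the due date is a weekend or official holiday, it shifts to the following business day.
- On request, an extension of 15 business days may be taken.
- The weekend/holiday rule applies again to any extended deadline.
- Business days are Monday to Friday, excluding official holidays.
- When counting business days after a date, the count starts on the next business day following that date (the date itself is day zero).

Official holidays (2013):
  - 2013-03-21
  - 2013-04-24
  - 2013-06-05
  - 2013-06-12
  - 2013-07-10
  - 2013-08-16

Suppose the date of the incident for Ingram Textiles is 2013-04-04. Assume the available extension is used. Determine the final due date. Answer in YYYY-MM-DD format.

2013-05-16

20 calendar days after 2013-04-04 is 2013-04-24.
Because 2013-04-24 is a listed holiday, the deadline becomes 2013-04-25 (Thursday).
Applying the 15-business-day extension: 15 business days after 2013-04-25 is 2013-05-16.
2013-05-16 (Thursday) is already a business day.
Final deadline: 2013-05-16.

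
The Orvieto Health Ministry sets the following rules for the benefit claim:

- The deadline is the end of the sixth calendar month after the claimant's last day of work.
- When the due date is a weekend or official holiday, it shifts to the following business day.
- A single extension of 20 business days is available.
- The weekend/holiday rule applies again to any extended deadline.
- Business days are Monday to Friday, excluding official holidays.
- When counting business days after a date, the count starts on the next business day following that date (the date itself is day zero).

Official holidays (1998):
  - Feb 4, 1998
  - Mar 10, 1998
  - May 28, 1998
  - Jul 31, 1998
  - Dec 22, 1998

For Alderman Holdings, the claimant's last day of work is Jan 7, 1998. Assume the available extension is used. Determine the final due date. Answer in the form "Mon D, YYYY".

The sixth month after Jan 7, 1998 is July 1998, whose last day is Jul 31, 1998.
Jul 31, 1998 is a listed holiday; the next business day is Aug 3, 1998 (Monday).
Applying the 20-business-day extension: 20 business days after Aug 3, 1998 is Aug 31, 1998.
Aug 31, 1998 (Monday) is already a business day.
Deadline: Aug 31, 1998.

Aug 31, 1998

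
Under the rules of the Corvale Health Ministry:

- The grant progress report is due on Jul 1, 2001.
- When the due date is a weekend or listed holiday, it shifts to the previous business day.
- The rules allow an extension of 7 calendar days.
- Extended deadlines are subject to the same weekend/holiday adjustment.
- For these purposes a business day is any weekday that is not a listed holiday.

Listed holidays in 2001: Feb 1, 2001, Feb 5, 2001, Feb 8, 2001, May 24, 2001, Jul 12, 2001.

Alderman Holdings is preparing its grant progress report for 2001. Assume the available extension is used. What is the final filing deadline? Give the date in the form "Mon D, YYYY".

Jul 6, 2001

Start from the fixed due date, Jul 1, 2001.
Jul 1, 2001 is a Sunday; the preceding business day is Jun 29, 2001 (Friday).
Applying the 7-calendar-day extension: Jun 29, 2001 + 7 days = Jul 6, 2001.
Jul 6, 2001 falls on a Friday, which is a business day, so no adjustment is needed.
The final due date is Jul 6, 2001.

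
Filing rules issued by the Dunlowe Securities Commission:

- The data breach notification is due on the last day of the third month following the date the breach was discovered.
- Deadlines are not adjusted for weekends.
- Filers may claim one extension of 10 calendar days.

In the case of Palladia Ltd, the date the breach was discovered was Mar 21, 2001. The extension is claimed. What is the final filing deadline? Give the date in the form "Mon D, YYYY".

3 months after Mar 21, 2001 falls in June 2001; the last day of that month is Jun 30, 2001.
Jun 30, 2001 is a Saturday; no weekend or holiday adjustment applies.
The 10-calendar-day extension moves the deadline from Jun 30, 2001 to Jul 10, 2001.
Jul 10, 2001 falls on a Tuesday. The rules make no weekend/holiday allowance, so it remains Jul 10, 2001.
Deadline: Jul 10, 2001.

Jul 10, 2001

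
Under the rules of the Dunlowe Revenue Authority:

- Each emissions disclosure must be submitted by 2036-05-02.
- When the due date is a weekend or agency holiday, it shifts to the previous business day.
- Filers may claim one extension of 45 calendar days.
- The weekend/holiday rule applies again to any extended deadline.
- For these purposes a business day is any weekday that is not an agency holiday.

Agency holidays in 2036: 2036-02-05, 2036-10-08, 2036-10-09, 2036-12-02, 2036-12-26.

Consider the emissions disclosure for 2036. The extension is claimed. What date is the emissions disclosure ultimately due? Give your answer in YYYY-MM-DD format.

The stated deadline is 2036-05-02.
2036-05-02 (Friday) is already a business day.
With the 45-day extension, 2036-05-02 becomes 2036-06-16.
2036-06-16 (Monday) is already a business day.
Deadline: 2036-06-16.

2036-06-16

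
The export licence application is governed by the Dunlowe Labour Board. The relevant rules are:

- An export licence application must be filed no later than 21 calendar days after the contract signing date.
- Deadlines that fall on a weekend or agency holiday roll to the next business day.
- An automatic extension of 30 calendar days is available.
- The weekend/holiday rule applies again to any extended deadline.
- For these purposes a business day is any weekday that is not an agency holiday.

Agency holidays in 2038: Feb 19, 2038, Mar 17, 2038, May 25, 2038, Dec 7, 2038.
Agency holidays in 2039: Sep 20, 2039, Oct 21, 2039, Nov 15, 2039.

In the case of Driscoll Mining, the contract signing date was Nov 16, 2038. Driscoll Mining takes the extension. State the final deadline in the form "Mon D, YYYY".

21 calendar days after Nov 16, 2038 is Dec 7, 2038.
Because Dec 7, 2038 is a listed holiday, the deadline becomes Dec 8, 2038 (Wednesday).
Applying the 30-calendar-day extension: Dec 8, 2038 + 30 days = Jan 7, 2039.
Jan 7, 2039 (Friday) is already a business day.
The final due date is Jan 7, 2039.

Jan 7, 2039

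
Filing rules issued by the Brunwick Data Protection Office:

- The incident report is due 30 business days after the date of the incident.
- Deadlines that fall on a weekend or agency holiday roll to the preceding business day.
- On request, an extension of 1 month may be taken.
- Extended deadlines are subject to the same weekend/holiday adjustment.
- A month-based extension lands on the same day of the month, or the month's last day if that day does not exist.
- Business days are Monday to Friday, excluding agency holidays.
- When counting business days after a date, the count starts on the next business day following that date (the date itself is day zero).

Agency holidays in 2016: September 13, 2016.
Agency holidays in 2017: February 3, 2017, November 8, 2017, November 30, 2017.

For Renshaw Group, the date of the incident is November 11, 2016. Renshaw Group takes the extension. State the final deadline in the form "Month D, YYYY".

Counting 30 business days after November 11, 2016 (skipping weekends and listed holidays) reaches December 23, 2016.
December 23, 2016 is a Friday and not a listed holiday, so it stands.
Add 1 month to December 23, 2016: January 23, 2017.
January 23, 2017 is a Monday and not a listed holiday, so it stands.
So the filing is due January 23, 2017.

January 23, 2017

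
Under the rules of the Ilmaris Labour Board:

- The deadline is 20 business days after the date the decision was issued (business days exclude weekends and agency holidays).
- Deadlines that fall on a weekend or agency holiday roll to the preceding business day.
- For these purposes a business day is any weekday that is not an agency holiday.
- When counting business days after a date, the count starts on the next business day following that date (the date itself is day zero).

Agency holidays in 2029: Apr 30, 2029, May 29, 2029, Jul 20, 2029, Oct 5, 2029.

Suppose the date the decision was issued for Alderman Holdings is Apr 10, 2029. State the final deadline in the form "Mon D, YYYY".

May 9, 2029

Starting the day after Apr 10, 2029 and counting 20 business days lands on May 9, 2029.
May 9, 2029 (Wednesday) is already a business day.
So the filing is due May 9, 2029.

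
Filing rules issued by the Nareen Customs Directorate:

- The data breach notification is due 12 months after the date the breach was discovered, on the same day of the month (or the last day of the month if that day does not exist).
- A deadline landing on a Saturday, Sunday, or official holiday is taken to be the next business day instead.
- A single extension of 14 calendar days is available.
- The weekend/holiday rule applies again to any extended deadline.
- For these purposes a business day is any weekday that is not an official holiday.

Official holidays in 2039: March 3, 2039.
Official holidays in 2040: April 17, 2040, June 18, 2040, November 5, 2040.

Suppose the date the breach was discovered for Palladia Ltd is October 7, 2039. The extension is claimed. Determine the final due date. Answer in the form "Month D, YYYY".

12 months after October 7, 2039, on the same day of the month, is October 7, 2040.
October 7, 2040 is a Sunday; the next business day is October 8, 2040 (Monday).
Applying the 14-calendar-day extension: October 8, 2040 + 14 days = October 22, 2040.
October 22, 2040 falls on a Monday, which is a business day, so no adjustment is needed.
The final due date is October 22, 2040.

October 22, 2040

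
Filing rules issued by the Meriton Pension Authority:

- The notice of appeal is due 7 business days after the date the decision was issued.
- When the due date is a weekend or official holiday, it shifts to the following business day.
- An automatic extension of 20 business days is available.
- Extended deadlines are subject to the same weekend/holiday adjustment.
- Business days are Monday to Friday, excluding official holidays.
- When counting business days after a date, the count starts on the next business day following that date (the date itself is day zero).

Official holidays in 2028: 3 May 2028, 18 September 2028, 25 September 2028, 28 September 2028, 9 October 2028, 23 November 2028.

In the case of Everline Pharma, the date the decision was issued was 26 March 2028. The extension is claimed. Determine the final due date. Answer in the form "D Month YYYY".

2 May 2028

Counting 7 business days after 26 March 2028 (skipping weekends and listed holidays) reaches 4 April 2028.
4 April 2028 (Tuesday) is already a business day.
The 20-business-day extension runs from 4 April 2028 to 2 May 2028.
2 May 2028 falls on a Tuesday, which is a business day, so no adjustment is needed.
Final deadline: 2 May 2028.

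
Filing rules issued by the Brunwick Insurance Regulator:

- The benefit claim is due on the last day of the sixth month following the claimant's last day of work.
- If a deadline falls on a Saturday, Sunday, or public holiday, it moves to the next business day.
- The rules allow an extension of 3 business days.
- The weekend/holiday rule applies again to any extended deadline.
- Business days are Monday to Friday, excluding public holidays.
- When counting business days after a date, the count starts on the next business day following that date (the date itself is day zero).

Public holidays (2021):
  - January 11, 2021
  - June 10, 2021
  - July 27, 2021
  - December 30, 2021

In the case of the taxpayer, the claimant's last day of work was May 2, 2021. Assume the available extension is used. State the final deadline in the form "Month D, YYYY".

6 months after May 2, 2021 is November 2021; that month ends on November 30, 2021.
Since November 30, 2021 is a Tuesday and not a holiday, the date is unchanged.
Applying the 3-business-day extension: 3 business days after November 30, 2021 is December 3, 2021.
Since December 3, 2021 is a Friday and not a holiday, the date is unchanged.
The final due date is December 3, 2021.

December 3, 2021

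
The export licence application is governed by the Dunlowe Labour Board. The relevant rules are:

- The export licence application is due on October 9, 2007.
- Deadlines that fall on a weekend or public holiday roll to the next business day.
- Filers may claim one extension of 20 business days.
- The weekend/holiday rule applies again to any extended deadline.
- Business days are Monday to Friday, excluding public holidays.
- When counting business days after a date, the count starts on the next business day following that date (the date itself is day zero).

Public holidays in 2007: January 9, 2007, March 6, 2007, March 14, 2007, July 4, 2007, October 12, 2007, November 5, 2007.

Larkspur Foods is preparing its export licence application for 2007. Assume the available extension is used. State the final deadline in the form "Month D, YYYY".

November 8, 2007

Start from the fixed due date, October 9, 2007.
October 9, 2007 falls on a Tuesday, which is a business day, so no adjustment is needed.
The 20-business-day extension runs from October 9, 2007 to November 8, 2007.
November 8, 2007 (Thursday) is already a business day.
Deadline: November 8, 2007.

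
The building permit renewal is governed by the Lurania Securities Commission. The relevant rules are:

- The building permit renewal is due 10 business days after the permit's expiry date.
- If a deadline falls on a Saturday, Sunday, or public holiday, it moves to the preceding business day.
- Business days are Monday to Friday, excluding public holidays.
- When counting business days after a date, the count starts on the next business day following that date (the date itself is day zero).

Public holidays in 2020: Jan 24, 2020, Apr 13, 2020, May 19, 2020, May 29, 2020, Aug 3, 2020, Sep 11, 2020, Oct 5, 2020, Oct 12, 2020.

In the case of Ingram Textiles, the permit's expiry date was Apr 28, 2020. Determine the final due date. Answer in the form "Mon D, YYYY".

10 business days after Apr 28, 2020, excluding weekends and holidays, is May 12, 2020.
May 12, 2020 is a Tuesday and not a listed holiday, so it stands.
Deadline: May 12, 2020.

May 12, 2020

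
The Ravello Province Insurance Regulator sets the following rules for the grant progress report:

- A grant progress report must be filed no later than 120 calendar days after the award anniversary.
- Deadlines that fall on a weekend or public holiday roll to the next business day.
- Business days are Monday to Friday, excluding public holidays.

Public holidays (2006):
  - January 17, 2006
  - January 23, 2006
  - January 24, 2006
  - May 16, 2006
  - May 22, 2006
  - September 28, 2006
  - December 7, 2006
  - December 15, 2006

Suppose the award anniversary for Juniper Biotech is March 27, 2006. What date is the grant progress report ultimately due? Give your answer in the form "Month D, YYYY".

From March 27, 2006, 120 calendar days later is July 25, 2006.
July 25, 2006 falls on a Tuesday, which is a business day, so no adjustment is needed.
The final due date is July 25, 2006.

July 25, 2006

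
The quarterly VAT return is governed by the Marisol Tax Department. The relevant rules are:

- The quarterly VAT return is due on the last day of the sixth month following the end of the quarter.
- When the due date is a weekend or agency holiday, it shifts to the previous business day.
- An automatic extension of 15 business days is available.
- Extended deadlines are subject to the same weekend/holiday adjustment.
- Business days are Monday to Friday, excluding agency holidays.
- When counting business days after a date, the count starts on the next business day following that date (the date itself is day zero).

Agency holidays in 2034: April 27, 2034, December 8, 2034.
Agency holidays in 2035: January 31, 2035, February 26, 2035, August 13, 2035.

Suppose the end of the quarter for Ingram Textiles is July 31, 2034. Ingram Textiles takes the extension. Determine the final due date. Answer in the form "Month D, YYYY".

February 21, 2035

6 months after July 31, 2034 is January 2035; that month ends on January 31, 2035.
January 31, 2035 is a listed holiday, so it moves to the preceding business day, January 30, 2035 (Tuesday).
The 15-business-day extension runs from January 30, 2035 to February 21, 2035.
February 21, 2035 (Wednesday) is already a business day.
Final deadline: February 21, 2035.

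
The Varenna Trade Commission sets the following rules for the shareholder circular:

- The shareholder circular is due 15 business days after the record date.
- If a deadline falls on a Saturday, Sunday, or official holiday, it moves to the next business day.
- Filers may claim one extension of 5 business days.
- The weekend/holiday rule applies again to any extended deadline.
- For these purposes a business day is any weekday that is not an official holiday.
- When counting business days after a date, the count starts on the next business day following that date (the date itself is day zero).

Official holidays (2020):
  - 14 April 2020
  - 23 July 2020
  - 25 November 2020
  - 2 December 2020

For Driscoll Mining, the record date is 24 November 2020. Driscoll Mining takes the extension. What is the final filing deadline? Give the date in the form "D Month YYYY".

Starting the day after 24 November 2020 and counting 15 business days lands on 17 December 2020.
Since 17 December 2020 is a Thursday and not a holiday, the date is unchanged.
Applying the 5-business-day extension: 5 business days after 17 December 2020 is 24 December 2020.
Since 24 December 2020 is a Thursday and not a holiday, the date is unchanged.
So the filing is due 24 December 2020.

24 December 2020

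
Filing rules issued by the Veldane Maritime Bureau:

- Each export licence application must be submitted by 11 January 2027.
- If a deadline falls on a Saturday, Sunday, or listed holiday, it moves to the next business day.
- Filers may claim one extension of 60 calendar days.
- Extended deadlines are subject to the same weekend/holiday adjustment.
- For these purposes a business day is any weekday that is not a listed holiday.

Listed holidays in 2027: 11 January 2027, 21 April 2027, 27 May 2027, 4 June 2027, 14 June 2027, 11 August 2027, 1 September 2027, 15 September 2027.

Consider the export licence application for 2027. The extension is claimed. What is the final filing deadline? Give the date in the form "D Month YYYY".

15 March 2027

Start from the fixed due date, 11 January 2027.
11 January 2027 is a listed holiday; the next business day is 12 January 2027 (Tuesday).
Applying the 60-calendar-day extension: 12 January 2027 + 60 days = 13 March 2027.
13 March 2027 is a Saturday, so it moves to the next business day, 15 March 2027 (Monday).
Deadline: 15 March 2027.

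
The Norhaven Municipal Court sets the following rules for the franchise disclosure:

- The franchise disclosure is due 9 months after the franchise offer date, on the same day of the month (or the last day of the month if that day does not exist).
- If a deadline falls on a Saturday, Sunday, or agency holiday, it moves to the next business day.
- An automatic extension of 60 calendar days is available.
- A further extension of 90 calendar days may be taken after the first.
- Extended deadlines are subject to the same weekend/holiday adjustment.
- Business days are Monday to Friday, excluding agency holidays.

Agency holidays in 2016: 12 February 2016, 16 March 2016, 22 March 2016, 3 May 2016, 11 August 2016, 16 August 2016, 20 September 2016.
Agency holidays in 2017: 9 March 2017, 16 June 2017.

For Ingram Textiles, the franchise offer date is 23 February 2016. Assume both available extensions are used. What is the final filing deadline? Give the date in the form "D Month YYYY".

24 April 2017

9 months from 23 February 2016 is 23 November 2016.
23 November 2016 is a Wednesday and not a listed holiday, so it stands.
The 60-calendar-day extension moves the deadline from 23 November 2016 to 22 January 2017.
Because 22 January 2017 is a Sunday, the deadline becomes 23 January 2017 (Monday).
With the 90-day extension, 23 January 2017 becomes 23 April 2017.
Because 23 April 2017 is a Sunday, the deadline becomes 24 April 2017 (Monday).
The final due date is 24 April 2017.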